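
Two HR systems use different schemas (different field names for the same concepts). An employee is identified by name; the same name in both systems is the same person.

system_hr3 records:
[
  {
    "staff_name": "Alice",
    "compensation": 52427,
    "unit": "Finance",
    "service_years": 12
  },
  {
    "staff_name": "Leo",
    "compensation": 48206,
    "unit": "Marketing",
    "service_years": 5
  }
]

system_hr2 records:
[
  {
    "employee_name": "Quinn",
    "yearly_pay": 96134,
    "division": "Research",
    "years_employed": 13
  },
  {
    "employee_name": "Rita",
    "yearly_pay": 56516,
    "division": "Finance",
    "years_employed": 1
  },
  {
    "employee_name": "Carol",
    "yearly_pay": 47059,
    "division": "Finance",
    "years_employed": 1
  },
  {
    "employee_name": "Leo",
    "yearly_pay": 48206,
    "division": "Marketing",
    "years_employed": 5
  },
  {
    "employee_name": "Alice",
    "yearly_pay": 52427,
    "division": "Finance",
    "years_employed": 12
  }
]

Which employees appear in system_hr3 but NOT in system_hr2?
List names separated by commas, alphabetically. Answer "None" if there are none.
None

Schema mapping: "staff_name" (system_hr3) = "employee_name" (system_hr2) = employee name

Names in system_hr3: ['Alice', 'Leo']
Names in system_hr2: ['Alice', 'Carol', 'Leo', 'Quinn', 'Rita']

In system_hr3 but not system_hr2: None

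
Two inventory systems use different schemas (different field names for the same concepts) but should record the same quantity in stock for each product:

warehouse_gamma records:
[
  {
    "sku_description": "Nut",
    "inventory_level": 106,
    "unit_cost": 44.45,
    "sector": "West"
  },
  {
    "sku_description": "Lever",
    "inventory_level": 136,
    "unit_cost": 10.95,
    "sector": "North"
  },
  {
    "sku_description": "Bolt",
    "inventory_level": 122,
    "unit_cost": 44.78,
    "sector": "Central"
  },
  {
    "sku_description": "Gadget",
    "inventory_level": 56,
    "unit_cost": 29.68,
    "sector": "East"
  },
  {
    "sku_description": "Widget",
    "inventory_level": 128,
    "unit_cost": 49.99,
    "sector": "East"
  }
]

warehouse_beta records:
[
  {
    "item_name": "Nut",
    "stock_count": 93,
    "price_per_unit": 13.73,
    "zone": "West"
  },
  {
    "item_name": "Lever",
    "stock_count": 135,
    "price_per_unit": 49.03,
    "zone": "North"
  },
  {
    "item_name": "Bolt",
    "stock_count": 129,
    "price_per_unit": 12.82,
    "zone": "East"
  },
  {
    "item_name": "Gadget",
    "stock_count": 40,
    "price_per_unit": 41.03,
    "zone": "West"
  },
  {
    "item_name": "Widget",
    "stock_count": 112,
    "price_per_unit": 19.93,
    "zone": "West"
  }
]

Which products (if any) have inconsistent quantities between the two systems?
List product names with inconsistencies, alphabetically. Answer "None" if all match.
Bolt, Gadget, Lever, Nut, Widget

Schema mappings:
- "sku_description" (warehouse_gamma) = "item_name" (warehouse_beta) = product name
- "inventory_level" (warehouse_gamma) = "stock_count" (warehouse_beta) = quantity

Comparison:
  Nut: 106 vs 93 - MISMATCH
  Lever: 136 vs 135 - MISMATCH
  Bolt: 122 vs 129 - MISMATCH
  Gadget: 56 vs 40 - MISMATCH
  Widget: 128 vs 112 - MISMATCH

Products with inconsistencies: Bolt, Gadget, Lever, Nut, Widget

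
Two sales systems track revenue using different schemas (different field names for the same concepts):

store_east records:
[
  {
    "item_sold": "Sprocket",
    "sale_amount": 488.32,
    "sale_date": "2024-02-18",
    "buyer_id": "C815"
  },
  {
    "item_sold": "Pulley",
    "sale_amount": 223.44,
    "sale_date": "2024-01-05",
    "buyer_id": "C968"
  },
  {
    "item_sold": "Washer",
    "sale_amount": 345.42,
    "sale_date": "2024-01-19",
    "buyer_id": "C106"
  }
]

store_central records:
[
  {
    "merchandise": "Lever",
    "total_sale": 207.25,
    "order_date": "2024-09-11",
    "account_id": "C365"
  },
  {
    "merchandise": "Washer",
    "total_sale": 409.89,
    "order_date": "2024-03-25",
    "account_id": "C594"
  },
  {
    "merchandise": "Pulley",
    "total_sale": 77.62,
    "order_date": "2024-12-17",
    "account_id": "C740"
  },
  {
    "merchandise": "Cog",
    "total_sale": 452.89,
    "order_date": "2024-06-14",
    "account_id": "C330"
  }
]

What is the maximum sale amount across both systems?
488.32

Reconcile: "sale_amount" (store_east) = "total_sale" (store_central) = sale amount

Maximum in store_east: 488.32
Maximum in store_central: 452.89

Overall maximum: max(488.32, 452.89) = 488.32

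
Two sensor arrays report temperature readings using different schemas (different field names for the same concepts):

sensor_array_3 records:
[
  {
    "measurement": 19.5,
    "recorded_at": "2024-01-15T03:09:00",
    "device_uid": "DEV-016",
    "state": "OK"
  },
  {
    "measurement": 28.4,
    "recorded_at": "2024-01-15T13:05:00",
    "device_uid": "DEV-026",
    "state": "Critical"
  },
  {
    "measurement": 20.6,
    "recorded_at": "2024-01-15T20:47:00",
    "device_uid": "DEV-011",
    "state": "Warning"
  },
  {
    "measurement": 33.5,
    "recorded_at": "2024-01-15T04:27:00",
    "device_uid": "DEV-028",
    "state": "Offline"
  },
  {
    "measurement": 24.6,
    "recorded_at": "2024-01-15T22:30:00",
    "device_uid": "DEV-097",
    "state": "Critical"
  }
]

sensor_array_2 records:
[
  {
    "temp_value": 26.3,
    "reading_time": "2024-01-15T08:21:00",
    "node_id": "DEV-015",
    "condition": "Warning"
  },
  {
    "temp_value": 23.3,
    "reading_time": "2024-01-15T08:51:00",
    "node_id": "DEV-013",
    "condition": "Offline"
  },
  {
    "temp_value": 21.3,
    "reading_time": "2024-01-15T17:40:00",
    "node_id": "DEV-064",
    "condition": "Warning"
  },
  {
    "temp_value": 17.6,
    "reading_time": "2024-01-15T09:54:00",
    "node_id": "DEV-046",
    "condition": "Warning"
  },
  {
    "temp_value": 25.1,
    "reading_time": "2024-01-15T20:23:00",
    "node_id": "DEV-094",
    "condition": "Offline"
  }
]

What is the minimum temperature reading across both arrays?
17.6

Schema mapping: "measurement" (sensor_array_3) = "temp_value" (sensor_array_2) = temperature reading

Minimum in sensor_array_3: 19.5
Minimum in sensor_array_2: 17.6

Overall minimum: min(19.5, 17.6) = 17.6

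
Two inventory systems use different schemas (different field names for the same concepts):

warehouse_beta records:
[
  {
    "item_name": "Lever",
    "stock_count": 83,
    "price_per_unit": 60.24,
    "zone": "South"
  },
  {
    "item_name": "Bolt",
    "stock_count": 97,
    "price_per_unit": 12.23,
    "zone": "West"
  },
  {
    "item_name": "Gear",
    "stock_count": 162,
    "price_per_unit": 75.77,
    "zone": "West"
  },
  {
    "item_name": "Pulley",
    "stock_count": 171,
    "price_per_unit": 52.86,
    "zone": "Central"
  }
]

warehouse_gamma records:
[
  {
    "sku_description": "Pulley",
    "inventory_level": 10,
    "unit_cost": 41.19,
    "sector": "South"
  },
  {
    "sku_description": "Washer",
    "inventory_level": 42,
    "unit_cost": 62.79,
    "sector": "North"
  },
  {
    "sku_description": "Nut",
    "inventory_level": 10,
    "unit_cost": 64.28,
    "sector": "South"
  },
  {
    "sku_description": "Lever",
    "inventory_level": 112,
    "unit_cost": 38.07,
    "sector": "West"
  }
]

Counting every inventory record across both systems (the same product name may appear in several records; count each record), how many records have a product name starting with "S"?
0

Schema mapping: "item_name" (warehouse_beta) = "sku_description" (warehouse_gamma) = product name

Records with product name starting with "S" in warehouse_beta: 0
Records with product name starting with "S" in warehouse_gamma: 0

Total: 0 + 0 = 0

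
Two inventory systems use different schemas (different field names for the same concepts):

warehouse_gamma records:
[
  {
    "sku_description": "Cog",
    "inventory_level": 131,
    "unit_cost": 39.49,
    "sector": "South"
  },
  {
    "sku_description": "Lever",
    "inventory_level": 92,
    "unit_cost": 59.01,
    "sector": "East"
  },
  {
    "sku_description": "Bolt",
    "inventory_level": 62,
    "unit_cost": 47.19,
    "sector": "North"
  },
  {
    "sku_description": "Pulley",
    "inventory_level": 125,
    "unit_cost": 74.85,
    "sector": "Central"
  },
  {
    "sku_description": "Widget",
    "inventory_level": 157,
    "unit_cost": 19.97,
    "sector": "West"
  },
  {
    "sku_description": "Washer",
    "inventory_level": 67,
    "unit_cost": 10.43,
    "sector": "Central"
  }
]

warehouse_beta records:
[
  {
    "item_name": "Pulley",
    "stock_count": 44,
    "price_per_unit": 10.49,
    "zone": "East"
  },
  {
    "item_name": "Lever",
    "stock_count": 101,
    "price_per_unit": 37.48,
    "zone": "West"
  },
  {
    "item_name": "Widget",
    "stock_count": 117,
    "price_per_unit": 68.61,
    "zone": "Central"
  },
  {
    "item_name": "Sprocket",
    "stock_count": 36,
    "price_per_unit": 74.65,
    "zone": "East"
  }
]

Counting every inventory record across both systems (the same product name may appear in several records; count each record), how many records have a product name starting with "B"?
1

Schema mapping: "sku_description" (warehouse_gamma) = "item_name" (warehouse_beta) = product name

Records with product name starting with "B" in warehouse_gamma: 1
Records with product name starting with "B" in warehouse_beta: 0

Total: 1 + 0 = 1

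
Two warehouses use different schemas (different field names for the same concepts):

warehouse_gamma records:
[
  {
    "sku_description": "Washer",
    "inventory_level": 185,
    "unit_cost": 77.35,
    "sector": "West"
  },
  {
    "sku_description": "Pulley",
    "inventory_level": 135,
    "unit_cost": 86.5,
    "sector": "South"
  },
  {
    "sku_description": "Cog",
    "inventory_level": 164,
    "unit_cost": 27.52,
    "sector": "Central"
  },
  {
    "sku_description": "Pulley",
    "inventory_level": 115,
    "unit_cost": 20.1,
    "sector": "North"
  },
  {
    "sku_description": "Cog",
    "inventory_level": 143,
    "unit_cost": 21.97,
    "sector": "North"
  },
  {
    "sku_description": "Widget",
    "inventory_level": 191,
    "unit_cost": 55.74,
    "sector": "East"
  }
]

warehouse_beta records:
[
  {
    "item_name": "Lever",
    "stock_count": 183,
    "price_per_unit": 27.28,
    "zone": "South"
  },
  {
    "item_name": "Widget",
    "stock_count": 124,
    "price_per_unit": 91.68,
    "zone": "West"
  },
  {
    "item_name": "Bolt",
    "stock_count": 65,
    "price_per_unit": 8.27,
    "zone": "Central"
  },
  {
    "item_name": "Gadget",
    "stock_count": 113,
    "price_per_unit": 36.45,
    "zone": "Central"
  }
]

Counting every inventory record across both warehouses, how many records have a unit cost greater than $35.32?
5

Schema mapping: "unit_cost" (warehouse_gamma) = "price_per_unit" (warehouse_beta) = unit cost

Records > $35.32 in warehouse_gamma: 3
Records > $35.32 in warehouse_beta: 2

Total count: 3 + 2 = 5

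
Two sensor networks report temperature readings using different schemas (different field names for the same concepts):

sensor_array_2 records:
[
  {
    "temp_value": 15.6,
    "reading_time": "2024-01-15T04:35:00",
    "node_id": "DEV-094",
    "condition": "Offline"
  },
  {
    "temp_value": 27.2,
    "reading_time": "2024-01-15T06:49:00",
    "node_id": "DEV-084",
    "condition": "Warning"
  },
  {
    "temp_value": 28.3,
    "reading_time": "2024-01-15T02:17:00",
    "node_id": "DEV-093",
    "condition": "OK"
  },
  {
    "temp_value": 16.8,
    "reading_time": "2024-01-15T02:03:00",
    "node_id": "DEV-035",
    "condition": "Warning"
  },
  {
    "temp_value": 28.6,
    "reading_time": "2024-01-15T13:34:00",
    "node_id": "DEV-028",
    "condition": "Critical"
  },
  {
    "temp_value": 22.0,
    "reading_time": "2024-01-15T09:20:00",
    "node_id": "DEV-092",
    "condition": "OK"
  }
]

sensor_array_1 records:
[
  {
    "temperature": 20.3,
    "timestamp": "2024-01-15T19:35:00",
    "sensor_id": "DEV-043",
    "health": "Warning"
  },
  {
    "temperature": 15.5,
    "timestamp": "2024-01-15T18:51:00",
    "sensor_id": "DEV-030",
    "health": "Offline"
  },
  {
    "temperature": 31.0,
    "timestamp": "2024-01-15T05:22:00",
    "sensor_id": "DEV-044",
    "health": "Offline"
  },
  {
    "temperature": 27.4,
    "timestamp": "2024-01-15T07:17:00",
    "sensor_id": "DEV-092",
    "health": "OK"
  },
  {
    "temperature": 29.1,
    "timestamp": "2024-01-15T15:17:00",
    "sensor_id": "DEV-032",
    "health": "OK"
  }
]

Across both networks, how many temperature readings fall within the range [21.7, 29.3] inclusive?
6

Schema mapping: "temp_value" (sensor_array_2) = "temperature" (sensor_array_1) = temperature

Readings in [21.7, 29.3] from sensor_array_2: 4
Readings in [21.7, 29.3] from sensor_array_1: 2

Total count: 4 + 2 = 6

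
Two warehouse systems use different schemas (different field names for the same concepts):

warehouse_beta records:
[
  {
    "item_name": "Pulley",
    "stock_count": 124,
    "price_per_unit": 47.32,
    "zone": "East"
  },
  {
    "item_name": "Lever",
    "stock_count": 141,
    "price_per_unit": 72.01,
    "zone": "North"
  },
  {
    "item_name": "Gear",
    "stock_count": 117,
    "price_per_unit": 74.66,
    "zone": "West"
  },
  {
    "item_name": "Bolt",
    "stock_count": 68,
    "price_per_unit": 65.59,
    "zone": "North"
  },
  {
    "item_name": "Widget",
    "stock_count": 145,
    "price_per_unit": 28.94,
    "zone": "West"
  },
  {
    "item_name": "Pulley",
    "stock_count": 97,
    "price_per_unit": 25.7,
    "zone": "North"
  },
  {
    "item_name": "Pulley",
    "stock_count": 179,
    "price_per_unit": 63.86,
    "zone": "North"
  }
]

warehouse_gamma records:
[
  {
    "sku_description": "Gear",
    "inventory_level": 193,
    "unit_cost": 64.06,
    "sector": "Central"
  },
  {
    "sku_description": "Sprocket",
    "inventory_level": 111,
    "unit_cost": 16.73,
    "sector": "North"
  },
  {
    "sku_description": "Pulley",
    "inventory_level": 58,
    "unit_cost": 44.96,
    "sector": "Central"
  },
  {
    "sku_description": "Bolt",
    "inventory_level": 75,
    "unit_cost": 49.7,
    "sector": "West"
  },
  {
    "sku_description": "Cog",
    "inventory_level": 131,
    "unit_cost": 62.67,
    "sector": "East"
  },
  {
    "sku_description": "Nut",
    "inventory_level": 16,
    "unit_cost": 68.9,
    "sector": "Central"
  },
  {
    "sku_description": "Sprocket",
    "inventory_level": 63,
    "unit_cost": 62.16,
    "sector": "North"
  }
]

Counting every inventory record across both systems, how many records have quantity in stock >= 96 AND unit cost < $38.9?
3

Schema mappings:
- "stock_count" (warehouse_beta) = "inventory_level" (warehouse_gamma) = quantity
- "price_per_unit" (warehouse_beta) = "unit_cost" (warehouse_gamma) = unit cost

Records meeting both conditions in warehouse_beta: 2
Records meeting both conditions in warehouse_gamma: 1

Total: 2 + 1 = 3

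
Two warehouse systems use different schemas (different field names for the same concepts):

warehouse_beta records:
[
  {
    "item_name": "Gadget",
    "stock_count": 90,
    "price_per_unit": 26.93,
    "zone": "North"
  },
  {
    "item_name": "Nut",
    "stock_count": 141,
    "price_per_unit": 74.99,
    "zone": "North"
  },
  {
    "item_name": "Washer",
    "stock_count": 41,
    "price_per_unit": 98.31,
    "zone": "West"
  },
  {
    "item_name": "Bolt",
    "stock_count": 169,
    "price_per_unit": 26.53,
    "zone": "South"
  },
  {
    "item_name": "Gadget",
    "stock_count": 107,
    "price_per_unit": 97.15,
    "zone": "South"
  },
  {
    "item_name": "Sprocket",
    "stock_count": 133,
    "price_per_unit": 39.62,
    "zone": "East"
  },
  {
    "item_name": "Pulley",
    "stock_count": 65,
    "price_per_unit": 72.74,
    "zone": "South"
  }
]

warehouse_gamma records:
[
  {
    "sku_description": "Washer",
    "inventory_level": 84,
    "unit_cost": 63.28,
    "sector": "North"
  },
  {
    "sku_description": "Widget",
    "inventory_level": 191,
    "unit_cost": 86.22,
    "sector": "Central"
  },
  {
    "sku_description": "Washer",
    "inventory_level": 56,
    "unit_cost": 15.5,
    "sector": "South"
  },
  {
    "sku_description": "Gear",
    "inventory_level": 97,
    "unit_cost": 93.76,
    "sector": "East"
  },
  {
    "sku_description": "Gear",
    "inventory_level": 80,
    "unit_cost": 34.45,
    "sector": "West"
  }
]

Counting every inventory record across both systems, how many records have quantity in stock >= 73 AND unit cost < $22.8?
0

Schema mappings:
- "stock_count" (warehouse_beta) = "inventory_level" (warehouse_gamma) = quantity
- "price_per_unit" (warehouse_beta) = "unit_cost" (warehouse_gamma) = unit cost

Records meeting both conditions in warehouse_beta: 0
Records meeting both conditions in warehouse_gamma: 0

Total: 0 + 0 = 0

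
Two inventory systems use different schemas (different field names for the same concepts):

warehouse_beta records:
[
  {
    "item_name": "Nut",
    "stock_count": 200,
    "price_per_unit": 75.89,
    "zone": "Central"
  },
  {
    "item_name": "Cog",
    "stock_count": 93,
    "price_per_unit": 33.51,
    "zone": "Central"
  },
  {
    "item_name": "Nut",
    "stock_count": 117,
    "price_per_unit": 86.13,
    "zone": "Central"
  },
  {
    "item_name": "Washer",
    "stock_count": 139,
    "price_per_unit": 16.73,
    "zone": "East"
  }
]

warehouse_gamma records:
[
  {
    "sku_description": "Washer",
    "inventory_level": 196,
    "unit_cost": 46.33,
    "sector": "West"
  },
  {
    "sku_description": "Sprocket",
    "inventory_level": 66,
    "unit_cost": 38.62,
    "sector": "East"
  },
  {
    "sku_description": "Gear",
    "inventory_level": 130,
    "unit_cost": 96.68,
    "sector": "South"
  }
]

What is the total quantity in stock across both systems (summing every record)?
941

To reconcile these schemas, identify the field holding the quantity in stock in each system:
1. In warehouse_beta it is "stock_count"
2. In warehouse_gamma it is "inventory_level"

From warehouse_beta: 200 + 93 + 117 + 139 = 549
From warehouse_gamma: 196 + 66 + 130 = 392

Total: 549 + 392 = 941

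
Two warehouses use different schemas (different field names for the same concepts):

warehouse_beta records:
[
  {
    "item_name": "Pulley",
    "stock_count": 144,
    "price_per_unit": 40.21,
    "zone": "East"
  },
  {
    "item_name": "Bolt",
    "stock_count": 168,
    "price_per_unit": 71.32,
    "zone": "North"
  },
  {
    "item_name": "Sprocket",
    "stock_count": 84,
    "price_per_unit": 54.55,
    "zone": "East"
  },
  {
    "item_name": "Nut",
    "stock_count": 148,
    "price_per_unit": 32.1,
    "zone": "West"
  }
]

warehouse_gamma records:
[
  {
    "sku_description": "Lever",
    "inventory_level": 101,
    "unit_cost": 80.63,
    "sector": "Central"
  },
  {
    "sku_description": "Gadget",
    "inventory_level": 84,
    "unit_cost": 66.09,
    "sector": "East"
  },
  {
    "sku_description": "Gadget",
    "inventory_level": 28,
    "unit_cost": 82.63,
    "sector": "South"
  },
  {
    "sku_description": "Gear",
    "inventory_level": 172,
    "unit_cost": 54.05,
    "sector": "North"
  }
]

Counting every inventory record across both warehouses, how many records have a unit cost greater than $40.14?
7

Schema mapping: "price_per_unit" (warehouse_beta) = "unit_cost" (warehouse_gamma) = unit cost

Records > $40.14 in warehouse_beta: 3
Records > $40.14 in warehouse_gamma: 4

Total count: 3 + 4 = 7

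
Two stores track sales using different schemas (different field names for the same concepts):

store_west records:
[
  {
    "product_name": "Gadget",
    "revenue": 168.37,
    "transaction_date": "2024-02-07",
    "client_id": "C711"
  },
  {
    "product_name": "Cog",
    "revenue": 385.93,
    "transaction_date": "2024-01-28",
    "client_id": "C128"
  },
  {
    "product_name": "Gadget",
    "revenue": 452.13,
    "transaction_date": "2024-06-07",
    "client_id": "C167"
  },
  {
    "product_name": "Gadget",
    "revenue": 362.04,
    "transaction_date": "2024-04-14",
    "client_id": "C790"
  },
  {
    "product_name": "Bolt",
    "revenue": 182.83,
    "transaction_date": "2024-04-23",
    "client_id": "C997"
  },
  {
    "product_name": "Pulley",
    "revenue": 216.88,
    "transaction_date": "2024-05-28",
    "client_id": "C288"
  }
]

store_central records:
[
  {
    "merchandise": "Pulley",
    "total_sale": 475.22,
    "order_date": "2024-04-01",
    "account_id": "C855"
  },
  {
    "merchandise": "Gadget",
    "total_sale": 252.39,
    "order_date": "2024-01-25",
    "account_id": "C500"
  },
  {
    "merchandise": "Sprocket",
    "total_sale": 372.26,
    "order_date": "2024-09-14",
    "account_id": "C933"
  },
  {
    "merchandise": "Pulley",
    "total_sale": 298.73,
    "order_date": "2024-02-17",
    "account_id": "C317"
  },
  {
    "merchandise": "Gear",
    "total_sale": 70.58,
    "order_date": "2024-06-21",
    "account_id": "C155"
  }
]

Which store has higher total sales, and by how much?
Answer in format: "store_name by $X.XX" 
store_west by $299.00

Schema mapping: "revenue" (store_west) = "total_sale" (store_central) = sale amount

Total for store_west: 1768.18
Total for store_central: 1469.18

Difference: |1768.18 - 1469.18| = 299.00
store_west has higher sales by $299.00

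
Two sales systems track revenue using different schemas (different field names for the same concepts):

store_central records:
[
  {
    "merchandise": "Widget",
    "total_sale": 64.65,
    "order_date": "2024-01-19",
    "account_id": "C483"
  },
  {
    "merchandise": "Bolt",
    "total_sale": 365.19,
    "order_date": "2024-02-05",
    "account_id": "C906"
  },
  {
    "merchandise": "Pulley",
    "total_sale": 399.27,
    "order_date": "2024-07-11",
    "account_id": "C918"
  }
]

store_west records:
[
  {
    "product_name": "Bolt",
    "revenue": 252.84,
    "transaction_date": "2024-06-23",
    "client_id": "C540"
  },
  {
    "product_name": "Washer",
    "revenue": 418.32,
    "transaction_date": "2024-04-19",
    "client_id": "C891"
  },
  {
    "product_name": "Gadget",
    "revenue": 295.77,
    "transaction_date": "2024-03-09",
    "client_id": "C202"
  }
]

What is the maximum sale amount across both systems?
418.32

Reconcile: "total_sale" (store_central) = "revenue" (store_west) = sale amount

Maximum in store_central: 399.27
Maximum in store_west: 418.32

Overall maximum: max(399.27, 418.32) = 418.32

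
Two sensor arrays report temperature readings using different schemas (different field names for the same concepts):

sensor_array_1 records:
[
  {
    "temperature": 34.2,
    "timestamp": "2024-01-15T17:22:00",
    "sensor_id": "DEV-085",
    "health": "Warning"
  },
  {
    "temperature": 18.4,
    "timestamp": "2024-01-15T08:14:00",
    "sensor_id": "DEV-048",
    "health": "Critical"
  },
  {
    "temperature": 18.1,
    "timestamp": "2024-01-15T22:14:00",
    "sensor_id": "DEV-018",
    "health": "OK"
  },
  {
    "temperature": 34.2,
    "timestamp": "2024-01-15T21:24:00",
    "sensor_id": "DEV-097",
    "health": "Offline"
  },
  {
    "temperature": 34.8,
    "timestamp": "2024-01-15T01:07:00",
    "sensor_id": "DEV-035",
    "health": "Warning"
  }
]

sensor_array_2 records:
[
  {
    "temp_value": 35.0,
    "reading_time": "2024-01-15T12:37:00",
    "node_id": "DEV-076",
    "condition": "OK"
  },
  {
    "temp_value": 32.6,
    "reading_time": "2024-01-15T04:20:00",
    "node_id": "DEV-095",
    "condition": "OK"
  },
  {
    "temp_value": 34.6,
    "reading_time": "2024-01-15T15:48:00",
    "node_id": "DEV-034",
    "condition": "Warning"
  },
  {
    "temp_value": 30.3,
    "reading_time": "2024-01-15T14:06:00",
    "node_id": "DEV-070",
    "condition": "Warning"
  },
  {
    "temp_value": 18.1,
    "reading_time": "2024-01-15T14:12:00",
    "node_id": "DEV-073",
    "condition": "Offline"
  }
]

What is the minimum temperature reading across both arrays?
18.1

Schema mapping: "temperature" (sensor_array_1) = "temp_value" (sensor_array_2) = temperature reading

Minimum in sensor_array_1: 18.1
Minimum in sensor_array_2: 18.1

Overall minimum: min(18.1, 18.1) = 18.1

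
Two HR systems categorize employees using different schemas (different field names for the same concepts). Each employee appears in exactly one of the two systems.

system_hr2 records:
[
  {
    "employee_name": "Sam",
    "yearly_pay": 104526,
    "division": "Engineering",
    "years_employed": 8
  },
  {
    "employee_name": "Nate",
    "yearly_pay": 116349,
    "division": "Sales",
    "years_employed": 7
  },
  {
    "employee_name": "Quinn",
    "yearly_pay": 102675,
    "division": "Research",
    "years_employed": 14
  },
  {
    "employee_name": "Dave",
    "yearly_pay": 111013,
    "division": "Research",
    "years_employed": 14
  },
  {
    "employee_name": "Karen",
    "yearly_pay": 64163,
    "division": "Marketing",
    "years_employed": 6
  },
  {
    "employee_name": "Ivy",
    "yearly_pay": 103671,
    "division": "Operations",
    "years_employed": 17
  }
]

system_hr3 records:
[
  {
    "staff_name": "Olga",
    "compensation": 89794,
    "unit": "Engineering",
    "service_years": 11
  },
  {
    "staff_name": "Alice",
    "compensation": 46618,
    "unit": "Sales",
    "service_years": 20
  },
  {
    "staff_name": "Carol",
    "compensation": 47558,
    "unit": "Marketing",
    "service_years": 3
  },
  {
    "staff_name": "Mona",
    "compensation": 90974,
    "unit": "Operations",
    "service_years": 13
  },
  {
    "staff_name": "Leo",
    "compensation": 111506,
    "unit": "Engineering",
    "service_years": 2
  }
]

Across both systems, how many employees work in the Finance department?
0

Schema mapping: "division" (system_hr2) = "unit" (system_hr3) = department

Finance employees in system_hr2: 0
Finance employees in system_hr3: 0

Total in Finance: 0 + 0 = 0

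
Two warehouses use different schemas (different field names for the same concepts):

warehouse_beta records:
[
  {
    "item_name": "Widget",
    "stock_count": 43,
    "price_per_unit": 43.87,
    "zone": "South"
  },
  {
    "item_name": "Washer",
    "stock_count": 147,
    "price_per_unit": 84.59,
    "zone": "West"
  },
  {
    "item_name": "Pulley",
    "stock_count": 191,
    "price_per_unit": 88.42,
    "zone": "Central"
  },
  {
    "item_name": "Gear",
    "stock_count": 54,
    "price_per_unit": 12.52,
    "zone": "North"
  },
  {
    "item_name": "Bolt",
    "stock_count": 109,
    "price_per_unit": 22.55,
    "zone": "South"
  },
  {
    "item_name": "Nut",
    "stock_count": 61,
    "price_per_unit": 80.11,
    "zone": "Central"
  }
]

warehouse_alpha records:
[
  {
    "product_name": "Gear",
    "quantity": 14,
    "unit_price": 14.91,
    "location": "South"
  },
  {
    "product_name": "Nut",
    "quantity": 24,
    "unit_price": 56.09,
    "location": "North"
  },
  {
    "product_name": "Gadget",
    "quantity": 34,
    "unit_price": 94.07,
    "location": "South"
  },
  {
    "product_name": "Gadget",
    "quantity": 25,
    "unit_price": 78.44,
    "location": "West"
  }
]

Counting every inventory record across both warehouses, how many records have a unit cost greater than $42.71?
7

Schema mapping: "price_per_unit" (warehouse_beta) = "unit_price" (warehouse_alpha) = unit cost

Records > $42.71 in warehouse_beta: 4
Records > $42.71 in warehouse_alpha: 3

Total count: 4 + 3 = 7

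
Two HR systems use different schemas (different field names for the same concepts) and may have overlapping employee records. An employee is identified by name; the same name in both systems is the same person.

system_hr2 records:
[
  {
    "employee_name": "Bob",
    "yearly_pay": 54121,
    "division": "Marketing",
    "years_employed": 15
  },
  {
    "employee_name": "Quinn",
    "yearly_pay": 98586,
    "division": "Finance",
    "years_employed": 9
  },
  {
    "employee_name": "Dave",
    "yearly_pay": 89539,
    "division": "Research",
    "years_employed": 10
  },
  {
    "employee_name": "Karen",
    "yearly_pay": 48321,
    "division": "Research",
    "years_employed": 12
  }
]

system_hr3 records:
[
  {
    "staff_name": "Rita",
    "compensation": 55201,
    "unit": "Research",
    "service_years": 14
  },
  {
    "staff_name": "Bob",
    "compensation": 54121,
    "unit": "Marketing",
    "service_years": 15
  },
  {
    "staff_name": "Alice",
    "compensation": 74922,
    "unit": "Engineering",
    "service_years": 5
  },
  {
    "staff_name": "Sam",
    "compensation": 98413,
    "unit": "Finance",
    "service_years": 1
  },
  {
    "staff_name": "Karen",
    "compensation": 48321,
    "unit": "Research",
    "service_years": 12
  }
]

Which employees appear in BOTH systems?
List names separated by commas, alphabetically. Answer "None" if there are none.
Bob, Karen

Schema mapping: "employee_name" (system_hr2) = "staff_name" (system_hr3) = employee name

Names in system_hr2: ['Bob', 'Dave', 'Karen', 'Quinn']
Names in system_hr3: ['Alice', 'Bob', 'Karen', 'Rita', 'Sam']

Intersection: ['Bob', 'Karen']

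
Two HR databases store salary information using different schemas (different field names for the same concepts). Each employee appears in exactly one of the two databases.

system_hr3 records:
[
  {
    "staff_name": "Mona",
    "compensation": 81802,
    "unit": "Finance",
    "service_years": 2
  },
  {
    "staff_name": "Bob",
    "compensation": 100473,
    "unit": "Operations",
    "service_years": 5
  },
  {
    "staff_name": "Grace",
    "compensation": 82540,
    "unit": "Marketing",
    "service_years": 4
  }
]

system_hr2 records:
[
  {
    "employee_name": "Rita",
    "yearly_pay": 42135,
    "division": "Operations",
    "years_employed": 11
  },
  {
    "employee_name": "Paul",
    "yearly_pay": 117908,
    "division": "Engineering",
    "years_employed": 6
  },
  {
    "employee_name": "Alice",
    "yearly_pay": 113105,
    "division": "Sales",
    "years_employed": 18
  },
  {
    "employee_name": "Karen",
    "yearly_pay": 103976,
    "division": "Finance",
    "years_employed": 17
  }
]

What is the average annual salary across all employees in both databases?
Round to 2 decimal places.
91705.57

Schema mapping: "compensation" (system_hr3) = "yearly_pay" (system_hr2) = annual salary

All salaries: [81802, 100473, 82540, 42135, 117908, 113105, 103976]
Sum: 641939
Count: 7
Average: 641939 / 7 = 91705.57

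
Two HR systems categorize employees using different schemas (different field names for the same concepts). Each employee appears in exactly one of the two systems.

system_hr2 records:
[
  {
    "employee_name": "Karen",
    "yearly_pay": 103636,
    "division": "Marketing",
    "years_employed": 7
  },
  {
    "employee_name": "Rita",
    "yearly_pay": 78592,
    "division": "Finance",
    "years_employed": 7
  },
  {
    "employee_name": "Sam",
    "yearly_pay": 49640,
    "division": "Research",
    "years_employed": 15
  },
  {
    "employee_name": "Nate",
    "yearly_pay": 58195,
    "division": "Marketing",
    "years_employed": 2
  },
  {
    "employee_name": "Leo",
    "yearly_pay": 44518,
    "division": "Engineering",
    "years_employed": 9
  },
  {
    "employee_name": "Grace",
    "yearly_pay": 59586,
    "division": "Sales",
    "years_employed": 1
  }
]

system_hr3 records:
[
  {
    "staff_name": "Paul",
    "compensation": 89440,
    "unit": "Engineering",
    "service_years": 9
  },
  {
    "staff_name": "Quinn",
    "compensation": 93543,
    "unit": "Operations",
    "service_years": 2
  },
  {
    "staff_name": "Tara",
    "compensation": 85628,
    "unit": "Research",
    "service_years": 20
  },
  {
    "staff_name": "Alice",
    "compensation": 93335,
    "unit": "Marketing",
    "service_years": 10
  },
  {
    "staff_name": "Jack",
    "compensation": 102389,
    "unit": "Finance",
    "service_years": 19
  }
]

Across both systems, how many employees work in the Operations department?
1

Schema mapping: "division" (system_hr2) = "unit" (system_hr3) = department

Operations employees in system_hr2: 0
Operations employees in system_hr3: 1

Total in Operations: 0 + 1 = 1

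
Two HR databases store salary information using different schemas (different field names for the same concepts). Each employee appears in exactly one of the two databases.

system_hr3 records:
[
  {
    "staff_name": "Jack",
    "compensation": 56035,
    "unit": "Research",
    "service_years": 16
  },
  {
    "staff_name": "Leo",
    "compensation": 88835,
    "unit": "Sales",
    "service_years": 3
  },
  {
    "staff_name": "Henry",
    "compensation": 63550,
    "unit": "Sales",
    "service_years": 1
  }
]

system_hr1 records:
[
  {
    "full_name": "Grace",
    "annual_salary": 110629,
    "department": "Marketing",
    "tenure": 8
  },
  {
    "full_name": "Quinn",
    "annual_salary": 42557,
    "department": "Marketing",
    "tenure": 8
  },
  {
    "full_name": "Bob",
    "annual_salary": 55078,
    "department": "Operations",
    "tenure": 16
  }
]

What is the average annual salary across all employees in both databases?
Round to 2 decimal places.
69447.33

Schema mapping: "compensation" (system_hr3) = "annual_salary" (system_hr1) = annual salary

All salaries: [56035, 88835, 63550, 110629, 42557, 55078]
Sum: 416684
Count: 6
Average: 416684 / 6 = 69447.33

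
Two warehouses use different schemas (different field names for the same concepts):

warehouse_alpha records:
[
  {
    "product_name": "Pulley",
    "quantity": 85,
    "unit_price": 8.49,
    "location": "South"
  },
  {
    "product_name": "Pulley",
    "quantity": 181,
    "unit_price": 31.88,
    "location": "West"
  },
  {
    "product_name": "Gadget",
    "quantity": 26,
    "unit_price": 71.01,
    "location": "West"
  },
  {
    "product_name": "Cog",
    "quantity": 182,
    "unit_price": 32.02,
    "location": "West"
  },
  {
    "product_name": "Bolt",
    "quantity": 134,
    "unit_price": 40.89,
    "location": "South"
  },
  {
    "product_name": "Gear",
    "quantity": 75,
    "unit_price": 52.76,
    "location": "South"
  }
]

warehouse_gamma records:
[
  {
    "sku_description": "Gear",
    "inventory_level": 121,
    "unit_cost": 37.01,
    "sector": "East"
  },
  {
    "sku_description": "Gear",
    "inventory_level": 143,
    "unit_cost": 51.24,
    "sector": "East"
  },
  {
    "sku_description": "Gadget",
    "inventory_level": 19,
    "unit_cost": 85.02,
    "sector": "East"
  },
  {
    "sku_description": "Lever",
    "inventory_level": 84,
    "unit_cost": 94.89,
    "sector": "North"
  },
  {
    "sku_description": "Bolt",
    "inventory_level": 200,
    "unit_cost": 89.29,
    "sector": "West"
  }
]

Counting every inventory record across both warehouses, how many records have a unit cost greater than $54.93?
4

Schema mapping: "unit_price" (warehouse_alpha) = "unit_cost" (warehouse_gamma) = unit cost

Records > $54.93 in warehouse_alpha: 1
Records > $54.93 in warehouse_gamma: 3

Total count: 1 + 3 = 4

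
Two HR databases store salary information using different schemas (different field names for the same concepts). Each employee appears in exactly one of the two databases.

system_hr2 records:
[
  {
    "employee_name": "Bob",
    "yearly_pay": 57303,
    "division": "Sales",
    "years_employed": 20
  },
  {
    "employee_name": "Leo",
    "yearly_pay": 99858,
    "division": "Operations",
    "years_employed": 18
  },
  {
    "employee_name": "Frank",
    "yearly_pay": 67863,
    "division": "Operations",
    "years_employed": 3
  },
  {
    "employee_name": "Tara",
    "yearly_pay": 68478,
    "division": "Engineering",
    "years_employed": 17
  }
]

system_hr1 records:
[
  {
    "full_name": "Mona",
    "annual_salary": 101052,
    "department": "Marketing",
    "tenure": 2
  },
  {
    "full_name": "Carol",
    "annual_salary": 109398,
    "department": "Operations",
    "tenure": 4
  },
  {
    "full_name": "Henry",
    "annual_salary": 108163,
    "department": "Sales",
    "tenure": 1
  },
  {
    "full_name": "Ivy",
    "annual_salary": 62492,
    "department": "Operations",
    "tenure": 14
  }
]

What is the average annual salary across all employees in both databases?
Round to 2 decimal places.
84325.88

Schema mapping: "yearly_pay" (system_hr2) = "annual_salary" (system_hr1) = annual salary

All salaries: [57303, 99858, 67863, 68478, 101052, 109398, 108163, 62492]
Sum: 674607
Count: 8
Average: 674607 / 8 = 84325.88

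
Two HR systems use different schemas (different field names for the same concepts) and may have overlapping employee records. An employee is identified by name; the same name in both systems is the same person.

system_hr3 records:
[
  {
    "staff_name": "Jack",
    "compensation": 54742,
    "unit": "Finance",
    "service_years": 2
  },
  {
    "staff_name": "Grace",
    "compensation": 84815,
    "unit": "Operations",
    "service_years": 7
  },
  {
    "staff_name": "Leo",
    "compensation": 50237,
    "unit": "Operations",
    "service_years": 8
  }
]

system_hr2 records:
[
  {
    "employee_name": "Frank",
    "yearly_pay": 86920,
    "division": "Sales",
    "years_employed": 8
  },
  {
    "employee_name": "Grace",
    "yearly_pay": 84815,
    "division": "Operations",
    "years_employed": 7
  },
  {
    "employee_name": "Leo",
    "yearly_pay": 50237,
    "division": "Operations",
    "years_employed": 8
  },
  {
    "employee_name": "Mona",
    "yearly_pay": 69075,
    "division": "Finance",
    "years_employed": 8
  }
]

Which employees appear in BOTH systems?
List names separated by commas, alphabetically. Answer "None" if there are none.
Grace, Leo

Schema mapping: "staff_name" (system_hr3) = "employee_name" (system_hr2) = employee name

Names in system_hr3: ['Grace', 'Jack', 'Leo']
Names in system_hr2: ['Frank', 'Grace', 'Leo', 'Mona']

Intersection: ['Grace', 'Leo']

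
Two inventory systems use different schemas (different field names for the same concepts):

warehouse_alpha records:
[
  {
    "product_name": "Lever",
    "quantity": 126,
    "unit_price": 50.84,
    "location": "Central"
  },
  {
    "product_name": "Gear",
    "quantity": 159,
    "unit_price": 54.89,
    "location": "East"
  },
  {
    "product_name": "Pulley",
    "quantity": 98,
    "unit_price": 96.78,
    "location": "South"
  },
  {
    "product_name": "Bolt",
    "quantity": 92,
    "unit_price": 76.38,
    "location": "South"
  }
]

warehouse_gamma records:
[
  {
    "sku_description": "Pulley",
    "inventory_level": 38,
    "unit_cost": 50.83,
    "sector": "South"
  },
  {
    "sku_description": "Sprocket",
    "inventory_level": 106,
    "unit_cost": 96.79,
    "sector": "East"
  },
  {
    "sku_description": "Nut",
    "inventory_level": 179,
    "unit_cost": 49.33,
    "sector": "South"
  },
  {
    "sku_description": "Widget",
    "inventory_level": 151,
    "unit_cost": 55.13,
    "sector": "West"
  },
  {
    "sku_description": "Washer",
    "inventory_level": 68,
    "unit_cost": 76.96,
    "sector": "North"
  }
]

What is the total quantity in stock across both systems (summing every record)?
1017

To reconcile these schemas, identify the field holding the quantity in stock in each system:
1. In warehouse_alpha it is "quantity"
2. In warehouse_gamma it is "inventory_level"

From warehouse_alpha: 126 + 159 + 98 + 92 = 475
From warehouse_gamma: 38 + 106 + 179 + 151 + 68 = 542

Total: 475 + 542 = 1017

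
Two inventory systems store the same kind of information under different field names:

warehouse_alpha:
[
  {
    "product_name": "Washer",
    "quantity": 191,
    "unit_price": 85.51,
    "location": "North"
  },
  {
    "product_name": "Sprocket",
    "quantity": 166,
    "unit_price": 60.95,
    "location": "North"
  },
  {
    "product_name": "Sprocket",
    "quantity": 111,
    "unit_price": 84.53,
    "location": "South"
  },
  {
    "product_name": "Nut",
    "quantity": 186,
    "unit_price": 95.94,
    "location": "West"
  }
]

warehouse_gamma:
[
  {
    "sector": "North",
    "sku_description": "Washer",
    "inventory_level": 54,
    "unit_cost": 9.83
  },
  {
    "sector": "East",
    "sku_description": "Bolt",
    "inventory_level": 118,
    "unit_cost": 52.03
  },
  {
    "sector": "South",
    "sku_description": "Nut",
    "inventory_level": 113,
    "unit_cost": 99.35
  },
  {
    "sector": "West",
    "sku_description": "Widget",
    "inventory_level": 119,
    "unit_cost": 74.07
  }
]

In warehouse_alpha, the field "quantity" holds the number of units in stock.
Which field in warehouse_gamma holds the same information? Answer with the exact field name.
inventory_level

In warehouse_alpha, "quantity" holds the number of units in stock.
The fields in warehouse_gamma are: "sector", "sku_description", "inventory_level", "unit_cost".
"inventory_level" is the match: the name refers to the same concept and its values are whole-number counts (e.g. 54, 118).
The other fields ("sector", "sku_description", "unit_cost") hold different kinds of data.

So "quantity" in warehouse_alpha corresponds to "inventory_level" in warehouse_gamma.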